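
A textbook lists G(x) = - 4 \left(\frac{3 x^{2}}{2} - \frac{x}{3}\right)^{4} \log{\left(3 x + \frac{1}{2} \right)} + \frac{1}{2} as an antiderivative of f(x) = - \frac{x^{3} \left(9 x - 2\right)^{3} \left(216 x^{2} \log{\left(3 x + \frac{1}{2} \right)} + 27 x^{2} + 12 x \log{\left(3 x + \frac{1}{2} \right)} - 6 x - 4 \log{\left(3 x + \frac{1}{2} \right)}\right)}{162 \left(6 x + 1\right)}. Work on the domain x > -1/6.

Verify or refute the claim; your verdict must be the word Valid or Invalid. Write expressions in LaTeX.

Valid - differentiating G returns exactly f.

d/dx[G] = \frac{- 157464 x^{8} \log{\left(3 x + \frac{1}{2} \right)} - 19683 x^{8} + 96228 x^{7} \log{\left(3 x + \frac{1}{2} \right)} + 17496 x^{7} - 14580 x^{6} \log{\left(3 x + \frac{1}{2} \right)} - 5832 x^{6} - 1512 x^{5} \log{\left(3 x + \frac{1}{2} \right)} + 864 x^{5} + 528 x^{4} \log{\left(3 x + \frac{1}{2} \right)} - 48 x^{4} - 32 x^{3} \log{\left(3 x + \frac{1}{2} \right)}}{972 x + 162}
This equals f(x) exactly, so the claim holds.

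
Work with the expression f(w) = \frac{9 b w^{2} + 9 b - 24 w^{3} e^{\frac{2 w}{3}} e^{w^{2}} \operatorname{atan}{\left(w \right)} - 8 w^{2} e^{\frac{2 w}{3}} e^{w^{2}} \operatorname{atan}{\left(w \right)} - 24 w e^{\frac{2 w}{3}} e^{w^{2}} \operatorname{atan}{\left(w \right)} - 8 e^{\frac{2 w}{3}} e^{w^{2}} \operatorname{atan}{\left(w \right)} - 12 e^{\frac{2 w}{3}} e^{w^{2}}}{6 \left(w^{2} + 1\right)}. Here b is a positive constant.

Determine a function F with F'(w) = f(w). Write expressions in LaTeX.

An antiderivative is F(w) = \frac{3 b w}{2} - 2 e^{\frac{2 w}{3}} e^{w^{2}} \operatorname{atan}{\left(w \right)}.

A candidate is checked by its d/dw: the result must match f(w).
Check: d/dw[\frac{3 b w}{2} - 2 e^{\frac{2 w}{3}} e^{w^{2}} \operatorname{atan}{\left(w \right)}] = \frac{9 b w^{2} + 9 b - 24 w^{3} e^{\frac{2 w}{3}} e^{w^{2}} \operatorname{atan}{\left(w \right)} - 8 w^{2} e^{\frac{2 w}{3}} e^{w^{2}} \operatorname{atan}{\left(w \right)} - 24 w e^{\frac{2 w}{3}} e^{w^{2}} \operatorname{atan}{\left(w \right)} - 8 e^{\frac{2 w}{3}} e^{w^{2}} \operatorname{atan}{\left(w \right)} - 12 e^{\frac{2 w}{3}} e^{w^{2}}}{6 w^{2} + 6}, which equals f(w).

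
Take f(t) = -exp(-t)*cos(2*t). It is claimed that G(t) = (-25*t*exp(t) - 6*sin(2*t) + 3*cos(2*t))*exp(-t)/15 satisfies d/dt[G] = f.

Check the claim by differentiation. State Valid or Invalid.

d/dt[G] = (-5*exp(t) - 3*cos(2*t))*exp(-t)/3
d/dt[G] - f(t) = -5/3 != 0.

Invalid: d/dt[G] - f = -5/3, which is not 0.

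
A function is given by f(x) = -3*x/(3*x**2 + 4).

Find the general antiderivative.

F(x) = -log(x**2 + 4/3)/2 + C

The substitution u = x**2 + 4/3 works: f is exactly (dF/du)*(du/dx) for that inner function.
Check: d/dx[-log(x**2 + 4/3)/2] = -3*x/(3*x**2 + 4) = f(x).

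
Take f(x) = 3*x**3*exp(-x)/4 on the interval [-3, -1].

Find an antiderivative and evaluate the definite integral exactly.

Recognize the product-rule pattern: f = u'v + uv' with u = -3*x**3/4 - 9*x**2/4 - 9*x/2 - 9/2, v = exp(-x), so integration by parts undoes it.
F(x) = (-3*x**3 - 9*x**2 - 18*x - 18)*exp(-x)/4 is an antiderivative of f.
Check: d/dx[(-3*x**3 - 9*x**2 - 18*x - 18)*exp(-x)/4] = 3*x**3*exp(-x)/4 = f(x).
F(-1) = -3*exp(1)/2; F(-3) = 9*exp(3).
Integral = F(-1) - F(-3) = -9*exp(3) - 3*exp(1)/2.

Antiderivative: F(x) = (-3*x**3 - 9*x**2 - 18*x - 18)*exp(-x)/4; value = -9*exp(3) - 3*exp(1)/2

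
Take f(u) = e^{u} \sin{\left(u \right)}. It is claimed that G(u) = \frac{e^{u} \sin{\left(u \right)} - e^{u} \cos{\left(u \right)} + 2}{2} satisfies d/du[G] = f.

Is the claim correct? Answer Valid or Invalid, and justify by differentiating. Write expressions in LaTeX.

d/du[G] = e^{u} \sin{\left(u \right)}
This equals f(u) exactly, so the claim holds.

Valid: G'(u) = f(u).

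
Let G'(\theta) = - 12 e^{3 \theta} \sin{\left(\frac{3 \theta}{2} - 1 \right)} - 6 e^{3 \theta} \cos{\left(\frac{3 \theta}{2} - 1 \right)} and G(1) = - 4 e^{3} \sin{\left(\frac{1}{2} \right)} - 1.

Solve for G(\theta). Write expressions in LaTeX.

G'(\theta) has the shape u'v + uv' for u = - 4 e^{3 \theta} and v = \sin{\left(\frac{3 \theta}{2} - 1 \right)} — it is the derivative of the product u*v.
A general antiderivative is - 4 e^{3 \theta} \sin{\left(\frac{3 \theta}{2} - 1 \right)} + C.
The condition gives C = - 4 e^{3} \sin{\left(\frac{1}{2} \right)} - 1 - (- 4 e^{3} \sin{\left(\frac{1}{2} \right)}) = -1.
So G(\theta) = - 4 e^{3 \theta} \sin{\left(\frac{3 \theta}{2} - 1 \right)} - 1.
Check: d/d\theta[- 4 e^{3 \theta} \sin{\left(\frac{3 \theta}{2} - 1 \right)} - 1] = - 12 e^{3 \theta} \sin{\left(\frac{3 \theta}{2} - 1 \right)} - 6 e^{3 \theta} \cos{\left(\frac{3 \theta}{2} - 1 \right)} = G'(\theta).

G(\theta) = - 4 e^{3 \theta} \sin{\left(\frac{3 \theta}{2} - 1 \right)} - 1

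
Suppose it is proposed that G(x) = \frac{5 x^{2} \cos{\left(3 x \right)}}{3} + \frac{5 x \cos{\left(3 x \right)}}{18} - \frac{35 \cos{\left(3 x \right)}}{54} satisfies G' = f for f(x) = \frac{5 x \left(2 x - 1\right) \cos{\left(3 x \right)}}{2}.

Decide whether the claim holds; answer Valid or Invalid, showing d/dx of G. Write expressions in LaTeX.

Invalid: d/dx[G] - f = - 5 x^{2} \sin{\left(3 x \right)} - 5 x^{2} \cos{\left(3 x \right)} - \frac{5 x \sin{\left(3 x \right)}}{6} + \frac{35 x \cos{\left(3 x \right)}}{6} + \frac{35 \sin{\left(3 x \right)}}{18} + \frac{5 \cos{\left(3 x \right)}}{18}, which is not 0.

d/dx[G] = - 5 x^{2} \sin{\left(3 x \right)} - \frac{5 x \sin{\left(3 x \right)}}{6} + \frac{10 x \cos{\left(3 x \right)}}{3} + \frac{35 \sin{\left(3 x \right)}}{18} + \frac{5 \cos{\left(3 x \right)}}{18}
d/dx[G] - f(x) = - 5 x^{2} \sin{\left(3 x \right)} - 5 x^{2} \cos{\left(3 x \right)} - \frac{5 x \sin{\left(3 x \right)}}{6} + \frac{35 x \cos{\left(3 x \right)}}{6} + \frac{35 \sin{\left(3 x \right)}}{18} + \frac{5 \cos{\left(3 x \right)}}{18} != 0.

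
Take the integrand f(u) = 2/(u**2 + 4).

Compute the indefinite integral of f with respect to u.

F(u) = atan(u/2) + C

For F(u) to be correct the identity F'(u) - f(u) = 0 must hold.
Check: d/du[atan(u/2)] = 2/(u**2 + 4) = f(u).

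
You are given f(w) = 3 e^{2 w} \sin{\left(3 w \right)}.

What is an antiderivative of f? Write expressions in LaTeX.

Any candidate F(w) must reproduce f(w) exactly when differentiated.
Check: d/dw[\frac{6 e^{2 w} \sin{\left(3 w \right)}}{13} - \frac{9 e^{2 w} \cos{\left(3 w \right)}}{13}] = 3 e^{2 w} \sin{\left(3 w \right)} = f(w).

An antiderivative is F(w) = \frac{6 e^{2 w} \sin{\left(3 w \right)}}{13} - \frac{9 e^{2 w} \cos{\left(3 w \right)}}{13}.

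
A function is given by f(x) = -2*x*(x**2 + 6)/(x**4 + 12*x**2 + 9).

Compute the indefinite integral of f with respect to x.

F(x) = -log(x**4/3 + 4*x**2 + 3)/2 + C

f matches the chain-rule pattern g'(h)*h' with inner function h(x) = x**4/3 + 4*x**2 + 3; substituting u = h(x) collapses the integral.
Check: d/dx[-log(x**4/3 + 4*x**2 + 3)/2] = (-2*x**3 - 12*x)/(x**4 + 12*x**2 + 9), which equals f(x).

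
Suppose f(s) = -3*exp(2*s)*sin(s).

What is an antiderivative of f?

For F(s) to be correct the identity F'(s) - f(s) = 0 must hold.
Check: d/ds[3*(-2*sin(s) + cos(s))*exp(2*s)/5] = -3*exp(2*s)*sin(s) = f(s).

An antiderivative is F(s) = 3*(-2*sin(s) + cos(s))*exp(2*s)/5.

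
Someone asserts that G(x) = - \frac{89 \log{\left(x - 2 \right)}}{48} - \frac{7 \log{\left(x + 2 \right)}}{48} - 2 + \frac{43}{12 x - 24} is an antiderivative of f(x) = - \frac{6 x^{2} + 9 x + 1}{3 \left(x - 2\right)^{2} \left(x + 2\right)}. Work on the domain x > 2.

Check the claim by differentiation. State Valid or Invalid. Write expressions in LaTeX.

Valid. The derivative of G reproduces f.

d/dx[G] = \frac{- 6 x^{2} - 9 x - 1}{3 x^{3} - 6 x^{2} - 12 x + 24}
This equals f(x) exactly, so the claim holds.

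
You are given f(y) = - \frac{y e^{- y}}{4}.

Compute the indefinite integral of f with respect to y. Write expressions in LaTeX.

f has the shape u'v + uv' for u = \frac{y}{4} + \frac{1}{4} and v = e^{- y} — it is the derivative of the product u*v.
Check: d/dy[\frac{\left(y + 1\right) e^{- y}}{4}] = - \frac{y e^{- y}}{4} = f(y).

F(y) = \frac{\left(y + 1\right) e^{- y}}{4} + C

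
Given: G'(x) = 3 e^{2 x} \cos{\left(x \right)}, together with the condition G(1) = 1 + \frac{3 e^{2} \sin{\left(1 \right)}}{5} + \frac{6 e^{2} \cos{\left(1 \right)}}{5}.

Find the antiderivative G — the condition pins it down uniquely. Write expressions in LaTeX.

G(x) = \frac{3 e^{2 x} \sin{\left(x \right)} + 6 e^{2 x} \cos{\left(x \right)} + 5}{5}

Check a candidate G(x) by differentiating: d/dx[G] must match the given G'(x).
A general antiderivative is \frac{3 e^{2 x} \sin{\left(x \right)}}{5} + \frac{6 e^{2 x} \cos{\left(x \right)}}{5} + C.
The condition gives C = 1 + \frac{3 e^{2} \sin{\left(1 \right)}}{5} + \frac{6 e^{2} \cos{\left(1 \right)}}{5} - (\frac{3 e^{2} \sin{\left(1 \right)}}{5} + \frac{6 e^{2} \cos{\left(1 \right)}}{5}) = 1.
So G(x) = \frac{3 e^{2 x} \sin{\left(x \right)} + 6 e^{2 x} \cos{\left(x \right)} + 5}{5}.
Check: d/dx[\frac{3 e^{2 x} \sin{\left(x \right)} + 6 e^{2 x} \cos{\left(x \right)} + 5}{5}] = 3 e^{2 x} \cos{\left(x \right)} = G'(x).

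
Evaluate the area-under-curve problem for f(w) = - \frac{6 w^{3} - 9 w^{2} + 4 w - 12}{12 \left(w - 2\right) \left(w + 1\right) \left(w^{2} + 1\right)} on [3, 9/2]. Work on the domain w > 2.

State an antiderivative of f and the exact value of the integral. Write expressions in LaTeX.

Antiderivative: F(w) = - \frac{2 \log{\left(w - 2 \right)}}{45} - \frac{31 \log{\left(w + 1 \right)}}{72} - \frac{\log{\left(w^{2} + 1 \right)}}{80} - \frac{11 \operatorname{atan}{\left(w \right)}}{120}; value = - \frac{31 \log{\left(\frac{11}{2} \right)}}{72} - \frac{11 \operatorname{atan}{\left(\frac{9}{2} \right)}}{120} - \frac{2 \log{\left(\frac{5}{2} \right)}}{45} - \frac{\log{\left(\frac{85}{4} \right)}}{80} + \frac{\log{\left(10 \right)}}{80} + \frac{11 \operatorname{atan}{\left(3 \right)}}{120} + \frac{31 \log{\left(4 \right)}}{72}

Factor the denominator (12 \left(w - 2\right) \left(w + 1\right) \left(w^{2} + 1\right)) and decompose: f = - \frac{3 w + 11}{120 \left(w^{2} + 1\right)} - \frac{31}{72 \left(w + 1\right)} - \frac{2}{45 \left(w - 2\right)}; each piece integrates to a log, atan, or power term.
F(w) = - \frac{2 \log{\left(w - 2 \right)}}{45} - \frac{31 \log{\left(w + 1 \right)}}{72} - \frac{\log{\left(w^{2} + 1 \right)}}{80} - \frac{11 \operatorname{atan}{\left(w \right)}}{120} is an antiderivative of f.
Check: d/dw[- \frac{2 \log{\left(w - 2 \right)}}{45} - \frac{31 \log{\left(w + 1 \right)}}{72} - \frac{\log{\left(w^{2} + 1 \right)}}{80} - \frac{11 \operatorname{atan}{\left(w \right)}}{120}] = \frac{- 6 w^{3} + 9 w^{2} - 4 w + 12}{12 w^{4} - 12 w^{3} - 12 w^{2} - 12 w - 24}, which equals f(w).
F(9/2) = - \frac{31 \log{\left(\frac{11}{2} \right)}}{72} - \frac{11 \operatorname{atan}{\left(\frac{9}{2} \right)}}{120} - \frac{2 \log{\left(\frac{5}{2} \right)}}{45} - \frac{\log{\left(\frac{85}{4} \right)}}{80}; F(3) = - \frac{31 \log{\left(4 \right)}}{72} - \frac{11 \operatorname{atan}{\left(3 \right)}}{120} - \frac{\log{\left(10 \right)}}{80}.
Integral = F(9/2) - F(3) = - \frac{31 \log{\left(\frac{11}{2} \right)}}{72} - \frac{11 \operatorname{atan}{\left(\frac{9}{2} \right)}}{120} - \frac{2 \log{\left(\frac{5}{2} \right)}}{45} - \frac{\log{\left(\frac{85}{4} \right)}}{80} + \frac{\log{\left(10 \right)}}{80} + \frac{11 \operatorname{atan}{\left(3 \right)}}{120} + \frac{31 \log{\left(4 \right)}}{72}.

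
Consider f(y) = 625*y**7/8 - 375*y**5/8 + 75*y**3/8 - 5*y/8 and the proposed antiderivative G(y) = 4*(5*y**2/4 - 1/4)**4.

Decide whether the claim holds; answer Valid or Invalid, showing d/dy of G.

d/dy[G] = 625*y**7/8 - 375*y**5/8 + 75*y**3/8 - 5*y/8
This equals f(y) exactly, so the claim holds.

Valid: G'(y) = f(y).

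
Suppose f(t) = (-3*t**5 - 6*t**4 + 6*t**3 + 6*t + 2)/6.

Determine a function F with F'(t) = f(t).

Check any antiderivative F(t) by computing F'(t) and comparing it with f(t).
Check: d/dt[-t**6/12 - t**5/5 + t**4/4 + t**2/2 + t/3] = -t**5/2 - t**4 + t**3 + t + 1/3, which equals f(t).

An antiderivative is F(t) = -t**6/12 - t**5/5 + t**4/4 + t**2/2 + t/3.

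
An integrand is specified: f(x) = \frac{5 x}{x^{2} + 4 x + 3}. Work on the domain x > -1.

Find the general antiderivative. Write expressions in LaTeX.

F(x) = - \frac{5 \left(\log{\left(x + 1 \right)} - 3 \log{\left(x + 3 \right)}\right)}{2} + C

The denominator factors as \left(x + 1\right) \left(x + 3\right); partial fractions split f into directly integrable pieces: \frac{15}{2 \left(x + 3\right)} - \frac{5}{2 \left(x + 1\right)}.
Check: d/dx[- \frac{5 \left(\log{\left(x + 1 \right)} - 3 \log{\left(x + 3 \right)}\right)}{2}] = \frac{5 x}{x^{2} + 4 x + 3} = f(x).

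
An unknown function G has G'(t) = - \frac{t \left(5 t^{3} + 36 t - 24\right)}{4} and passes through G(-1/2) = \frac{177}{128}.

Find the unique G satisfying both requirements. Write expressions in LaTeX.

Recover the given G'(t) by differentiating a candidate G(t); any mismatch rules it out.
A general antiderivative is - \frac{t^{5}}{4} - 3 t^{3} + 3 t^{2} + \frac{5}{4} + C.
The condition gives C = \frac{177}{128} - (\frac{305}{128}) = -1.
So G(t) = - \frac{t^{5}}{4} - 3 t^{3} + 3 t^{2} + \frac{1}{4}.
Check: d/dt[- \frac{t^{5}}{4} - 3 t^{3} + 3 t^{2} + \frac{1}{4}] = - \frac{5 t^{4}}{4} - 9 t^{2} + 6 t, which equals G'(t).

G(t) = - \frac{t^{5}}{4} - 3 t^{3} + 3 t^{2} + \frac{1}{4}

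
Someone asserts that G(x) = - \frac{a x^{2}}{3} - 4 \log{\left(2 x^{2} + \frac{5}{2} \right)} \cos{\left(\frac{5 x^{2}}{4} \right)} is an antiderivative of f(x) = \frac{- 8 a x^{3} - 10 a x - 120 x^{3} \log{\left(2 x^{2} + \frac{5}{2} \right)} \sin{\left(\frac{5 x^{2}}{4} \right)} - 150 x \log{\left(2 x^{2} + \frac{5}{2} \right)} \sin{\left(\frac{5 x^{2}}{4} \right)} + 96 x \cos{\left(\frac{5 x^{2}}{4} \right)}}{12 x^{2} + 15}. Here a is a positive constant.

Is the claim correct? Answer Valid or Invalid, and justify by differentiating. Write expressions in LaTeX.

d/dx[G] = \frac{- 8 a x^{3} - 10 a x + 120 x^{3} \log{\left(2 x^{2} + \frac{5}{2} \right)} \sin{\left(\frac{5 x^{2}}{4} \right)} + 150 x \log{\left(2 x^{2} + \frac{5}{2} \right)} \sin{\left(\frac{5 x^{2}}{4} \right)} - 96 x \cos{\left(\frac{5 x^{2}}{4} \right)}}{12 x^{2} + 15}
d/dx[G] - f(x) = \frac{80 x^{3} \log{\left(2 x^{2} + \frac{5}{2} \right)} \sin{\left(\frac{5 x^{2}}{4} \right)} + 100 x \log{\left(2 x^{2} + \frac{5}{2} \right)} \sin{\left(\frac{5 x^{2}}{4} \right)} - 64 x \cos{\left(\frac{5 x^{2}}{4} \right)}}{4 x^{2} + 5} != 0.

Invalid: d/dx[G] - f = \frac{80 x^{3} \log{\left(2 x^{2} + \frac{5}{2} \right)} \sin{\left(\frac{5 x^{2}}{4} \right)} + 100 x \log{\left(2 x^{2} + \frac{5}{2} \right)} \sin{\left(\frac{5 x^{2}}{4} \right)} - 64 x \cos{\left(\frac{5 x^{2}}{4} \right)}}{4 x^{2} + 5}, which is not 0.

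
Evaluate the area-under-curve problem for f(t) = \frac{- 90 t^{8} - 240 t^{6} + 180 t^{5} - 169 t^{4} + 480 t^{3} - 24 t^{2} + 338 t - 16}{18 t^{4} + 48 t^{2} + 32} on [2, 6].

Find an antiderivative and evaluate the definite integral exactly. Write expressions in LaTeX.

Antiderivative: F(t) = \frac{- 2 t^{5} \left(3 t^{2} + 4\right) + 10 t^{2} \left(3 t^{2} + 4\right) - t \left(3 t^{2} + 4\right) - 3}{2 \left(3 t^{2} + 4\right)}; value = - \frac{849623}{112}

Recover f(t) by differentiating a candidate F(t); any mismatch rules it out.
F(t) = \frac{- 2 t^{5} \left(3 t^{2} + 4\right) + 10 t^{2} \left(3 t^{2} + 4\right) - t \left(3 t^{2} + 4\right) - 3}{2 \left(3 t^{2} + 4\right)} is an antiderivative of f.
Check: d/dt[\frac{- 2 t^{5} \left(3 t^{2} + 4\right) + 10 t^{2} \left(3 t^{2} + 4\right) - t \left(3 t^{2} + 4\right) - 3}{2 \left(3 t^{2} + 4\right)}] = \frac{- 90 t^{8} - 240 t^{6} + 180 t^{5} - 169 t^{4} + 480 t^{3} - 24 t^{2} + 338 t - 16}{18 t^{4} + 48 t^{2} + 32} = f(t).
F(6) = - \frac{1702179}{224}; F(2) = - \frac{419}{32}.
Integral = F(6) - F(2) = - \frac{849623}{112}.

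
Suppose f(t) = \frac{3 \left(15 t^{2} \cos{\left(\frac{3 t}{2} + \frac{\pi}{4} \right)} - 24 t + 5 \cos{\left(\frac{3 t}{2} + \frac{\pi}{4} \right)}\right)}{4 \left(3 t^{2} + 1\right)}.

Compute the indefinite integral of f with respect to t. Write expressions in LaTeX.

F(t) = \frac{- 6 \log{\left(t^{2} + \frac{1}{3} \right)} + 5 \sin{\left(\frac{3 t}{2} + \frac{\pi}{4} \right)}}{2} + C

Whatever form F(t) takes, F'(t) = f(t) is non-negotiable.
Check: d/dt[\frac{- 6 \log{\left(t^{2} + \frac{1}{3} \right)} + 5 \sin{\left(\frac{3 t}{2} + \frac{\pi}{4} \right)}}{2}] = \frac{45 t^{2} \cos{\left(\frac{3 t}{2} + \frac{\pi}{4} \right)} - 72 t + 15 \cos{\left(\frac{3 t}{2} + \frac{\pi}{4} \right)}}{12 t^{2} + 4}, which equals f(t).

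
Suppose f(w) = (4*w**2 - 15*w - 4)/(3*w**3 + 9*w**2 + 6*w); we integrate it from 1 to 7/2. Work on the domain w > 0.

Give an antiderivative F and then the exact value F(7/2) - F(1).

Factor the denominator (3*w*(w + 1)*(w + 2)) and decompose: f = 7/(w + 2) - 5/(w + 1) - 2/(3*w); each piece integrates to a log, atan, or power term.
F(w) = -2*log(w)/3 - 5*log(w + 1) + 7*log(w + 2) is an antiderivative of f.
Check: d/dw[-2*log(w)/3 - 5*log(w + 1) + 7*log(w + 2)] = (4*w**2 - 15*w - 4)/(3*w**3 + 9*w**2 + 6*w) = f(w).
F(7/2) = -5*log(9/2) - 2*log(7/2)/3 + 7*log(11/2); F(1) = -5*log(2) + 7*log(3).
Integral = F(7/2) - F(1) = -7*log(3) - 5*log(9/2) - 2*log(7/2)/3 + 5*log(2) + 7*log(11/2).

Antiderivative: F(w) = -2*log(w)/3 - 5*log(w + 1) + 7*log(w + 2); value = -7*log(3) - 5*log(9/2) - 2*log(7/2)/3 + 5*log(2) + 7*log(11/2)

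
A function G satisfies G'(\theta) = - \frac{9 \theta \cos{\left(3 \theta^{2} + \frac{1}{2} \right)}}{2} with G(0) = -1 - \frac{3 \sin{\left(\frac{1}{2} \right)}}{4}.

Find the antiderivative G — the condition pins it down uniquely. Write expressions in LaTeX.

G(\theta) = \frac{- 3 \sin{\left(3 \theta^{2} + \frac{1}{2} \right)} - 4}{4}

G'(\theta) matches the chain-rule pattern g'(h)*h' with inner function h(\theta) = 3 \theta^{2} + \frac{1}{2}; substituting u = h(\theta) collapses the integral.
A general antiderivative is - \frac{3 \sin{\left(3 \theta^{2} + \frac{1}{2} \right)}}{4} + C.
The condition gives C = -1 - \frac{3 \sin{\left(\frac{1}{2} \right)}}{4} - (- \frac{3 \sin{\left(\frac{1}{2} \right)}}{4}) = -1.
So G(\theta) = \frac{- 3 \sin{\left(3 \theta^{2} + \frac{1}{2} \right)} - 4}{4}.
Check: d/d\theta[\frac{- 3 \sin{\left(3 \theta^{2} + \frac{1}{2} \right)} - 4}{4}] = - \frac{9 \theta \cos{\left(3 \theta^{2} + \frac{1}{2} \right)}}{2} = G'(\theta).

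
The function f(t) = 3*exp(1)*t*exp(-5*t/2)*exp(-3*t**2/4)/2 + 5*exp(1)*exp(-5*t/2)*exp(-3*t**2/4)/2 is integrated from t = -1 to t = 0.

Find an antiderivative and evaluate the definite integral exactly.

f matches the chain-rule pattern g'(h)*h' with inner function h(t) = -3*t**2/4 - 5*t/2 + 1; substituting u = h(t) collapses the integral.
F(t) = -exp(1)*exp(-5*t/2)*exp(-3*t**2/4) is an antiderivative of f.
Check: d/dt[-exp(1)*exp(-5*t/2)*exp(-3*t**2/4)] = (3*exp(1)*t + 5*exp(1))*exp(-5*t/2)*exp(-3*t**2/4)/2, which equals f(t).
F(0) = -exp(1); F(-1) = -exp(11/4).
Integral = F(0) - F(-1) = -exp(1) + exp(11/4).

Antiderivative: F(t) = -exp(1)*exp(-5*t/2)*exp(-3*t**2/4); value = -exp(1) + exp(11/4)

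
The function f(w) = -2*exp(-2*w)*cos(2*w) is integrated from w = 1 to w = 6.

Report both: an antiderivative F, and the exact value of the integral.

An antiderivative F(w) passes only if d/dw[F] lands on f(w) exactly.
F(w) = -exp(-2*w)*sin(2*w)/2 + exp(-2*w)*cos(2*w)/2 is an antiderivative of f.
Check: d/dw[-exp(-2*w)*sin(2*w)/2 + exp(-2*w)*cos(2*w)/2] = -2*exp(-2*w)*cos(2*w) = f(w).
F(6) = -exp(-12)*sin(12)/2 + exp(-12)*cos(12)/2; F(1) = -exp(-2)*sin(2)/2 + exp(-2)*cos(2)/2.
Integral = F(6) - F(1) = -exp(-12)*sin(12)/2 + exp(-12)*cos(12)/2 - exp(-2)*cos(2)/2 + exp(-2)*sin(2)/2.

Antiderivative: F(w) = -exp(-2*w)*sin(2*w)/2 + exp(-2*w)*cos(2*w)/2; value = -exp(-12)*sin(12)/2 + exp(-12)*cos(12)/2 - exp(-2)*cos(2)/2 + exp(-2)*sin(2)/2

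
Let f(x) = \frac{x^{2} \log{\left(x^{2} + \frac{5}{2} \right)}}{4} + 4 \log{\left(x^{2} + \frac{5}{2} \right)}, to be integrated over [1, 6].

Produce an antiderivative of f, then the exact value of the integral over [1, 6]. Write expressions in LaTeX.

Antiderivative: F(x) = \frac{- 4 x^{3} + 6 x \left(x^{2} + 48\right) \log{\left(x^{2} + \frac{5}{2} \right)} - 546 x + 273 \sqrt{10} \operatorname{atan}{\left(\frac{\sqrt{10} x}{5} \right)}}{72}; value = - \frac{1795}{36} - \frac{91 \sqrt{10} \operatorname{atan}{\left(\frac{\sqrt{10}}{5} \right)}}{24} - \frac{49 \log{\left(\frac{7}{2} \right)}}{12} + \frac{91 \sqrt{10} \operatorname{atan}{\left(\frac{6 \sqrt{10}}{5} \right)}}{24} + 42 \log{\left(\frac{77}{2} \right)}

The integrand splits into summands that can be handled one at a time.
F(x) = \frac{- 4 x^{3} + 6 x \left(x^{2} + 48\right) \log{\left(x^{2} + \frac{5}{2} \right)} - 546 x + 273 \sqrt{10} \operatorname{atan}{\left(\frac{\sqrt{10} x}{5} \right)}}{72} is an antiderivative of f.
Check: d/dx[\frac{- 4 x^{3} + 6 x \left(x^{2} + 48\right) \log{\left(x^{2} + \frac{5}{2} \right)} - 546 x + 273 \sqrt{10} \operatorname{atan}{\left(\frac{\sqrt{10} x}{5} \right)}}{72}] = \frac{x^{2} \log{\left(x^{2} + \frac{5}{2} \right)}}{4} + 4 \log{\left(x^{2} + \frac{5}{2} \right)} = f(x).
F(6) = - \frac{115}{2} + \frac{91 \sqrt{10} \operatorname{atan}{\left(\frac{6 \sqrt{10}}{5} \right)}}{24} + 42 \log{\left(\frac{77}{2} \right)}; F(1) = - \frac{275}{36} + \frac{49 \log{\left(\frac{7}{2} \right)}}{12} + \frac{91 \sqrt{10} \operatorname{atan}{\left(\frac{\sqrt{10}}{5} \right)}}{24}.
Integral = F(6) - F(1) = - \frac{1795}{36} - \frac{91 \sqrt{10} \operatorname{atan}{\left(\frac{\sqrt{10}}{5} \right)}}{24} - \frac{49 \log{\left(\frac{7}{2} \right)}}{12} + \frac{91 \sqrt{10} \operatorname{atan}{\left(\frac{6 \sqrt{10}}{5} \right)}}{24} + 42 \log{\left(\frac{77}{2} \right)}.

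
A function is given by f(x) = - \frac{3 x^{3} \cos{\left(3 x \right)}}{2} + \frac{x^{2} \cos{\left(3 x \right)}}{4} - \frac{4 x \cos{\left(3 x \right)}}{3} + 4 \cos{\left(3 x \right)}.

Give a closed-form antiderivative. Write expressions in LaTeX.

An antiderivative is F(x) = - \frac{54 x^{3} \sin{\left(3 x \right)} - 9 x^{2} \sin{\left(3 x \right)} + 54 x^{2} \cos{\left(3 x \right)} + 12 x \sin{\left(3 x \right)} - 6 x \cos{\left(3 x \right)} - 142 \sin{\left(3 x \right)} + 4 \cos{\left(3 x \right)}}{108}.

The integrand splits into summands that can be handled one at a time.
Check: d/dx[- \frac{54 x^{3} \sin{\left(3 x \right)} - 9 x^{2} \sin{\left(3 x \right)} + 54 x^{2} \cos{\left(3 x \right)} + 12 x \sin{\left(3 x \right)} - 6 x \cos{\left(3 x \right)} - 142 \sin{\left(3 x \right)} + 4 \cos{\left(3 x \right)}}{108}] = - \frac{3 x^{3} \cos{\left(3 x \right)}}{2} + \frac{x^{2} \cos{\left(3 x \right)}}{4} - \frac{4 x \cos{\left(3 x \right)}}{3} + 4 \cos{\left(3 x \right)} = f(x).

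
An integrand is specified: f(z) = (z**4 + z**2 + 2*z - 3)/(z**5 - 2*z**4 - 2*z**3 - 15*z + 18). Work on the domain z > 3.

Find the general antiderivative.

F(z) = 31*log(z - 3)/40 - log(z - 1)/24 + 13*log(z + 2)/105 + log(z**2 + 3)/14 - sqrt(3)*atan(sqrt(3)*z/3)/84 + C

Factor the denominator ((z - 3)*(z - 1)*(z + 2)*(z**2 + 3)) and decompose: f = (4*z - 1)/(28*(z**2 + 3)) + 13/(105*(z + 2)) - 1/(24*(z - 1)) + 31/(40*(z - 3)); each piece integrates to a log, atan, or power term.
Check: d/dz[31*log(z - 3)/40 - log(z - 1)/24 + 13*log(z + 2)/105 + log(z**2 + 3)/14 - sqrt(3)*atan(sqrt(3)*z/3)/84] = (z**4 + z**2 + 2*z - 3)/(z**5 - 2*z**4 - 2*z**3 - 15*z + 18) = f(z).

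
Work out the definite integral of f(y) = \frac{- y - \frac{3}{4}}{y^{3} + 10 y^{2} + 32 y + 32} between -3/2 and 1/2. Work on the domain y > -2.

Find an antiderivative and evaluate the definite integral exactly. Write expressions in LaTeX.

Factor the denominator (4 \left(y + 2\right) \left(y + 4\right)^{2}) and decompose: f = - \frac{5}{16 \left(y + 4\right)} - \frac{13}{8 \left(y + 4\right)^{2}} + \frac{5}{16 \left(y + 2\right)}; each piece integrates to a log, atan, or power term.
F(y) = \frac{5 \log{\left(y + 2 \right)}}{16} - \frac{5 \log{\left(y + 4 \right)}}{16} + \frac{13}{8 y + 32} is an antiderivative of f.
Check: d/dy[\frac{5 \log{\left(y + 2 \right)}}{16} - \frac{5 \log{\left(y + 4 \right)}}{16} + \frac{13}{8 y + 32}] = \frac{- 4 y - 3}{4 y^{3} + 40 y^{2} + 128 y + 128}, which equals f(y).
F(1/2) = - \frac{5 \log{\left(\frac{9}{2} \right)}}{16} + \frac{5 \log{\left(\frac{5}{2} \right)}}{16} + \frac{13}{36}; F(-3/2) = - \frac{5 \log{\left(\frac{5}{2} \right)}}{16} - \frac{5 \log{\left(2 \right)}}{16} + \frac{13}{20}.
Integral = F(1/2) - F(-3/2) = - \frac{5 \log{\left(\frac{9}{2} \right)}}{16} - \frac{13}{45} + \frac{5 \log{\left(2 \right)}}{16} + \frac{5 \log{\left(\frac{5}{2} \right)}}{8}.

Antiderivative: F(y) = \frac{5 \log{\left(y + 2 \right)}}{16} - \frac{5 \log{\left(y + 4 \right)}}{16} + \frac{13}{8 y + 32}; value = - \frac{5 \log{\left(\frac{9}{2} \right)}}{16} - \frac{13}{45} + \frac{5 \log{\left(2 \right)}}{16} + \frac{5 \log{\left(\frac{5}{2} \right)}}{8}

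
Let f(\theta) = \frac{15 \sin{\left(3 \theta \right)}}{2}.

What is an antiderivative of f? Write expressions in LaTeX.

An antiderivative is F(\theta) = - \frac{5 \cos{\left(3 \theta \right)}}{2}.

Since d/d\theta undoes antidifferentiation here, F'(\theta) = f(\theta) is required of F(\theta).
Check: d/d\theta[- \frac{5 \cos{\left(3 \theta \right)}}{2}] = \frac{15 \sin{\left(3 \theta \right)}}{2} = f(\theta).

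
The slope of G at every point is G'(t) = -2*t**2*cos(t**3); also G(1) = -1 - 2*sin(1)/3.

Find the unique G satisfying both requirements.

G(t) = -2*sin(t**3)/3 - 1

A candidate passes only if d/dt[G] lands on the given G'(t) exactly.
A general antiderivative is -2*sin(t**3)/3 + C.
The condition gives C = -1 - 2*sin(1)/3 - (-2*sin(1)/3) = -1.
So G(t) = -2*sin(t**3)/3 - 1.
Check: d/dt[-2*sin(t**3)/3 - 1] = -2*t**2*cos(t**3) = G'(t).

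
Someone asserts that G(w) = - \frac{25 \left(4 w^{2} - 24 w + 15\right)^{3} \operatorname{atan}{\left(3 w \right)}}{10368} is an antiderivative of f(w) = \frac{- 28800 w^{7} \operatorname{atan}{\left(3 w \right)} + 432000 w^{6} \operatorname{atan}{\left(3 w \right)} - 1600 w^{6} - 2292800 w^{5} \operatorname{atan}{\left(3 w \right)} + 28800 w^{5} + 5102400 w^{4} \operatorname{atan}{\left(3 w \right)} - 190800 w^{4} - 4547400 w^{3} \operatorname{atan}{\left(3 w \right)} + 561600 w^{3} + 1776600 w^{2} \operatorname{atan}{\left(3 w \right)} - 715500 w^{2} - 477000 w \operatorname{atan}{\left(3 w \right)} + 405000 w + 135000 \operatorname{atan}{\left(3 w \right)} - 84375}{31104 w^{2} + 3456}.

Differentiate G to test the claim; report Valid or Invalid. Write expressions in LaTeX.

Valid. The derivative of G reproduces f.

d/dw[G] = \frac{- 28800 w^{7} \operatorname{atan}{\left(3 w \right)} + 432000 w^{6} \operatorname{atan}{\left(3 w \right)} - 1600 w^{6} - 2292800 w^{5} \operatorname{atan}{\left(3 w \right)} + 28800 w^{5} + 5102400 w^{4} \operatorname{atan}{\left(3 w \right)} - 190800 w^{4} - 4547400 w^{3} \operatorname{atan}{\left(3 w \right)} + 561600 w^{3} + 1776600 w^{2} \operatorname{atan}{\left(3 w \right)} - 715500 w^{2} - 477000 w \operatorname{atan}{\left(3 w \right)} + 405000 w + 135000 \operatorname{atan}{\left(3 w \right)} - 84375}{31104 w^{2} + 3456}
This equals f(w) exactly, so the claim holds.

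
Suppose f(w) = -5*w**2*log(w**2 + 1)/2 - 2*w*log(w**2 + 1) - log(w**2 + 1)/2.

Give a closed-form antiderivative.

An antiderivative is F(w) = -(15*w**3*log(w**2 + 1) - 10*w**3 + 18*w**2*log(w**2 + 1) - 18*w**2 + 9*w*log(w**2 + 1) + 12*w + 18*log(w**2 + 1) - 12*atan(w))/18.

The integrand splits into summands that can be handled one at a time.
Check: d/dw[-(15*w**3*log(w**2 + 1) - 10*w**3 + 18*w**2*log(w**2 + 1) - 18*w**2 + 9*w*log(w**2 + 1) + 12*w + 18*log(w**2 + 1) - 12*atan(w))/18] = -5*w**2*log(w**2 + 1)/2 - 2*w*log(w**2 + 1) - log(w**2 + 1)/2 = f(w).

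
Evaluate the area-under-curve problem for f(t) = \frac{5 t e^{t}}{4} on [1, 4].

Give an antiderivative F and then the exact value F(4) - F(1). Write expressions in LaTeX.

Antiderivative: F(t) = \frac{\left(5 t - 5\right) e^{t}}{4}; value = \frac{15 e^{4}}{4}

Recognize the product-rule pattern: f = u'v + uv' with u = \frac{5 t}{4} - \frac{5}{4}, v = e^{t}, so integration by parts undoes it.
F(t) = \frac{\left(5 t - 5\right) e^{t}}{4} is an antiderivative of f.
Check: d/dt[\frac{\left(5 t - 5\right) e^{t}}{4}] = \frac{5 t e^{t}}{4} = f(t).
F(4) = \frac{15 e^{4}}{4}; F(1) = 0.
Integral = F(4) - F(1) = \frac{15 e^{4}}{4}.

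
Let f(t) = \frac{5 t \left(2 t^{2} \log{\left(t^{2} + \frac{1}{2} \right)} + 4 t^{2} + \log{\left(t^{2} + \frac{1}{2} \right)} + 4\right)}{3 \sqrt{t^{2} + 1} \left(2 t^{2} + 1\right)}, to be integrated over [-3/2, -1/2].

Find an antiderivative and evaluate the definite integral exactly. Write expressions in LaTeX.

f has the shape u'v + uv' for u = \frac{5 \sqrt{t^{2} + 1}}{3} and v = \log{\left(t^{2} + \frac{1}{2} \right)} — it is the derivative of the product u*v.
F(t) = \frac{5 \sqrt{t^{2} + 1} \log{\left(t^{2} + \frac{1}{2} \right)}}{3} is an antiderivative of f.
Check: d/dt[\frac{5 \sqrt{t^{2} + 1} \log{\left(t^{2} + \frac{1}{2} \right)}}{3}] = \frac{10 t^{3} \log{\left(t^{2} + \frac{1}{2} \right)} + 20 t^{3} + 5 t \log{\left(t^{2} + \frac{1}{2} \right)} + 20 t}{6 t^{2} \sqrt{t^{2} + 1} + 3 \sqrt{t^{2} + 1}}, which equals f(t).
F(-1/2) = \frac{5 \sqrt{5} \log{\left(\frac{3}{4} \right)}}{6}; F(-3/2) = \frac{5 \sqrt{13} \log{\left(\frac{11}{4} \right)}}{6}.
Integral = F(-1/2) - F(-3/2) = - \frac{5 \sqrt{13} \log{\left(\frac{11}{4} \right)}}{6} + \frac{5 \sqrt{5} \log{\left(\frac{3}{4} \right)}}{6}.

Antiderivative: F(t) = \frac{5 \sqrt{t^{2} + 1} \log{\left(t^{2} + \frac{1}{2} \right)}}{3}; value = - \frac{5 \sqrt{13} \log{\left(\frac{11}{4} \right)}}{6} + \frac{5 \sqrt{5} \log{\left(\frac{3}{4} \right)}}{6}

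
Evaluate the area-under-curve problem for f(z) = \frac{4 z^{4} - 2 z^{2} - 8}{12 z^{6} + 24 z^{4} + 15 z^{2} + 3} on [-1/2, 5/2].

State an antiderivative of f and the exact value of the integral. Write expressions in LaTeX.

Since d/dz undoes antidifferentiation here, F'(z) = f(z) is required of F(z).
F(z) = \frac{2 \left(- 3 z - \left(2 z^{2} + 1\right) \operatorname{atan}{\left(z \right)}\right)}{3 \left(2 z^{2} + 1\right)} is an antiderivative of f.
Check: d/dz[\frac{2 \left(- 3 z - \left(2 z^{2} + 1\right) \operatorname{atan}{\left(z \right)}\right)}{3 \left(2 z^{2} + 1\right)}] = \frac{4 z^{4} - 2 z^{2} - 8}{12 z^{6} + 24 z^{4} + 15 z^{2} + 3} = f(z).
F(5/2) = - \frac{2 \operatorname{atan}{\left(\frac{5}{2} \right)}}{3} - \frac{10}{27}; F(-1/2) = \frac{2 \operatorname{atan}{\left(\frac{1}{2} \right)}}{3} + \frac{2}{3}.
Integral = F(5/2) - F(-1/2) = - \frac{28}{27} - \frac{2 \operatorname{atan}{\left(\frac{5}{2} \right)}}{3} - \frac{2 \operatorname{atan}{\left(\frac{1}{2} \right)}}{3}.

Antiderivative: F(z) = \frac{2 \left(- 3 z - \left(2 z^{2} + 1\right) \operatorname{atan}{\left(z \right)}\right)}{3 \left(2 z^{2} + 1\right)}; value = - \frac{28}{27} - \frac{2 \operatorname{atan}{\left(\frac{5}{2} \right)}}{3} - \frac{2 \operatorname{atan}{\left(\frac{1}{2} \right)}}{3}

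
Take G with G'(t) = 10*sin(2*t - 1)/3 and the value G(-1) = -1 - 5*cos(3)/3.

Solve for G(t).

G(t) = -5*cos(2*t - 1)/3 - 1

For G(t) to be correct, d/dt[G] must agree with the stated G'(t) identically.
A general antiderivative is -5*cos(2*t - 1)/3 + C.
The condition gives C = -1 - 5*cos(3)/3 - (-5*cos(3)/3) = -1.
So G(t) = -5*cos(2*t - 1)/3 - 1.
Check: d/dt[-5*cos(2*t - 1)/3 - 1] = 10*sin(2*t - 1)/3 = G'(t).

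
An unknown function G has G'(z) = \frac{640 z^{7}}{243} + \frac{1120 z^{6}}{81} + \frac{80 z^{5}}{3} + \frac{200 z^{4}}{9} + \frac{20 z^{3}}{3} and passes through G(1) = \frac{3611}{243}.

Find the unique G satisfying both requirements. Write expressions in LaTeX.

G'(z) matches the chain-rule pattern g'(h)*h' with inner function h(z) = - \frac{2 z^{2}}{3} - z; substituting u = h(z) collapses the integral.
A general antiderivative is \frac{5 \left(- \frac{2 z^{2}}{3} - z\right)^{4}}{3} + C.
The condition gives C = \frac{3611}{243} - (\frac{3125}{243}) = 2.
So G(z) = \frac{80 z^{8} + 480 z^{7} + 1080 z^{6} + 1080 z^{5} + 405 z^{4} + 486}{243}.
Check: d/dz[\frac{80 z^{8} + 480 z^{7} + 1080 z^{6} + 1080 z^{5} + 405 z^{4} + 486}{243}] = \frac{640 z^{7}}{243} + \frac{1120 z^{6}}{81} + \frac{80 z^{5}}{3} + \frac{200 z^{4}}{9} + \frac{20 z^{3}}{3} = G'(z).

G(z) = \frac{80 z^{8} + 480 z^{7} + 1080 z^{6} + 1080 z^{5} + 405 z^{4} + 486}{243}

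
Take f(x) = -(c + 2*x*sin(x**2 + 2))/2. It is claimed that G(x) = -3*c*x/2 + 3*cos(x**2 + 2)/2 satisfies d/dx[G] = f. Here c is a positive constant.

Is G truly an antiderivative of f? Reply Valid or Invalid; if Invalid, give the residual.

Invalid: d/dx[G] - f = -c - 2*x*sin(x**2 + 2), which is not 0.

d/dx[G] = -3*c/2 - 3*x*sin(x**2 + 2)
d/dx[G] - f(x) = -c - 2*x*sin(x**2 + 2) != 0.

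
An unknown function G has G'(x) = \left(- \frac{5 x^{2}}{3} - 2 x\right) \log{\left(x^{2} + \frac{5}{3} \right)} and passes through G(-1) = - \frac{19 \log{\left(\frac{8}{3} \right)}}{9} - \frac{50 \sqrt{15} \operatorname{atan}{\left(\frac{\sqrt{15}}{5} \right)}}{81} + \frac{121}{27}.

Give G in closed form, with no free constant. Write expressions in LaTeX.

A candidate passes only if d/dx[G] lands on the given G'(x) exactly.
A general antiderivative is \frac{10 x^{3}}{27} + x^{2} - \frac{50 x}{27} + \left(- \frac{5 x^{3}}{9} - x^{2}\right) \log{\left(x^{2} + \frac{5}{3} \right)} - \frac{5 \log{\left(x^{2} + \frac{5}{3} \right)}}{3} + \frac{50 \sqrt{15} \operatorname{atan}{\left(\frac{\sqrt{15} x}{5} \right)}}{81} + C.
The condition gives C = - \frac{19 \log{\left(\frac{8}{3} \right)}}{9} - \frac{50 \sqrt{15} \operatorname{atan}{\left(\frac{\sqrt{15}}{5} \right)}}{81} + \frac{121}{27} - (- \frac{19 \log{\left(\frac{8}{3} \right)}}{9} - \frac{50 \sqrt{15} \operatorname{atan}{\left(\frac{\sqrt{15}}{5} \right)}}{81} + \frac{67}{27}) = 2.
So G(x) = \frac{30 x^{3} + 9 x^{2} \left(- 5 x - 9\right) \log{\left(x^{2} + \frac{5}{3} \right)} + 81 x^{2} - 150 x - 135 \log{\left(x^{2} + \frac{5}{3} \right)} + 50 \sqrt{15} \operatorname{atan}{\left(\frac{\sqrt{15} x}{5} \right)} + 162}{81}.
Check: d/dx[\frac{30 x^{3} + 9 x^{2} \left(- 5 x - 9\right) \log{\left(x^{2} + \frac{5}{3} \right)} + 81 x^{2} - 150 x - 135 \log{\left(x^{2} + \frac{5}{3} \right)} + 50 \sqrt{15} \operatorname{atan}{\left(\frac{\sqrt{15} x}{5} \right)} + 162}{81}] = - \frac{5 x^{2} \log{\left(x^{2} + \frac{5}{3} \right)}}{3} - 2 x \log{\left(x^{2} + \frac{5}{3} \right)}, which equals G'(x).

G(x) = \frac{30 x^{3} + 9 x^{2} \left(- 5 x - 9\right) \log{\left(x^{2} + \frac{5}{3} \right)} + 81 x^{2} - 150 x - 135 \log{\left(x^{2} + \frac{5}{3} \right)} + 50 \sqrt{15} \operatorname{atan}{\left(\frac{\sqrt{15} x}{5} \right)} + 162}{81}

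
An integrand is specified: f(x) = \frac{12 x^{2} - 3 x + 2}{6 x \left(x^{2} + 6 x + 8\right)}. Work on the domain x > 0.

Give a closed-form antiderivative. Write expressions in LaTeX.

The denominator factors as 6 x \left(x + 2\right) \left(x + 4\right); partial fractions split f into directly integrable pieces: \frac{103}{24 \left(x + 4\right)} - \frac{7}{3 \left(x + 2\right)} + \frac{1}{24 x}.
Check: d/dx[- \frac{- \log{\left(x \right)} + 56 \log{\left(x + 2 \right)} - 103 \log{\left(x + 4 \right)}}{24}] = \frac{12 x^{2} - 3 x + 2}{6 x^{3} + 36 x^{2} + 48 x}, which equals f(x).

An antiderivative is F(x) = - \frac{- \log{\left(x \right)} + 56 \log{\left(x + 2 \right)} - 103 \log{\left(x + 4 \right)}}{24}.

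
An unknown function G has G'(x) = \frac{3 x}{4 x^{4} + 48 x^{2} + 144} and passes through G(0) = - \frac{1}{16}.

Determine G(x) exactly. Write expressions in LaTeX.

G(x) = - \frac{3}{8 x^{2} + 48}

G'(x) matches the chain-rule pattern g'(h)*h' with inner function h(x) = 8 x^{2} + 48; substituting u = h(x) collapses the integral.
A general antiderivative is - \frac{3}{8 x^{2} + 48} + C.
The condition gives C = - \frac{1}{16} - (- \frac{1}{16}) = 0.
So G(x) = - \frac{3}{8 x^{2} + 48}.
Check: d/dx[- \frac{3}{8 x^{2} + 48}] = \frac{3 x}{4 x^{4} + 48 x^{2} + 144} = G'(x).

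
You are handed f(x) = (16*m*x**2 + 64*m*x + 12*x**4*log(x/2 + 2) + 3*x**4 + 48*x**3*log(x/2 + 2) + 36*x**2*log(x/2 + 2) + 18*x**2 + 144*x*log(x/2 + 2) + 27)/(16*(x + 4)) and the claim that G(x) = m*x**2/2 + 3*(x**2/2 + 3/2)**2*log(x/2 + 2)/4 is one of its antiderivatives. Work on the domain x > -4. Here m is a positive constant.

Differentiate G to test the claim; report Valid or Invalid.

Valid: G'(x) = f(x).

d/dx[G] = (16*m*x**2 + 64*m*x + 12*x**4*log(x/2 + 2) + 3*x**4 + 48*x**3*log(x/2 + 2) + 36*x**2*log(x/2 + 2) + 18*x**2 + 144*x*log(x/2 + 2) + 27)/(16*x + 64)
This equals f(x) exactly, so the claim holds.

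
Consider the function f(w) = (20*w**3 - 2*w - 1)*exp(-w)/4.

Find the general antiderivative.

f has the shape u'v + uv' for u = -5*w**3 - 15*w**2 - 59*w/2 - 117/4 and v = exp(-w) — it is the derivative of the product u*v.
Check: d/dw[(-20*w**3 - 60*w**2 - 118*w - 117)*exp(-w)/4] = (20*w**3 - 2*w - 1)*exp(-w)/4 = f(w).

F(w) = (-20*w**3 - 60*w**2 - 118*w - 117)*exp(-w)/4 + C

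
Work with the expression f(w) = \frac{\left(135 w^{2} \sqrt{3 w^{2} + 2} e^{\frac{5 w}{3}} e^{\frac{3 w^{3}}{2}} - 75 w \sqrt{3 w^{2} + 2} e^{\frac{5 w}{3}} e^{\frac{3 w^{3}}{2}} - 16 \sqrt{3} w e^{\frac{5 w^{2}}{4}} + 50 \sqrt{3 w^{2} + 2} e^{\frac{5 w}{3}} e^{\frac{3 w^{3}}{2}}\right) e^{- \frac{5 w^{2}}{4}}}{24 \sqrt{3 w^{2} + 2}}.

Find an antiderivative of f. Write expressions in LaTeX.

An antiderivative is F(w) = - \frac{2 \sqrt{w^{2} + \frac{2}{3}}}{3} + \frac{5 e^{\frac{5 w}{3}} e^{- \frac{5 w^{2}}{4}} e^{\frac{3 w^{3}}{2}}}{4}.

Check any antiderivative F(w) by computing F'(w) and comparing it with f(w).
Check: d/dw[- \frac{2 \sqrt{w^{2} + \frac{2}{3}}}{3} + \frac{5 e^{\frac{5 w}{3}} e^{- \frac{5 w^{2}}{4}} e^{\frac{3 w^{3}}{2}}}{4}] = \frac{\left(135 w^{2} \sqrt{3 w^{2} + 2} e^{\frac{5 w}{3}} e^{\frac{3 w^{3}}{2}} - 75 w \sqrt{3 w^{2} + 2} e^{\frac{5 w}{3}} e^{\frac{3 w^{3}}{2}} - 16 \sqrt{3} w e^{\frac{5 w^{2}}{4}} + 50 \sqrt{3 w^{2} + 2} e^{\frac{5 w}{3}} e^{\frac{3 w^{3}}{2}}\right) e^{- \frac{5 w^{2}}{4}}}{24 \sqrt{3 w^{2} + 2}} = f(w).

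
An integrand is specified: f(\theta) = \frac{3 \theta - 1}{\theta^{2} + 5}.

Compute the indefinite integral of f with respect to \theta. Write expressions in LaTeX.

F(\theta) = - \frac{- 15 \log{\left(\theta^{2} + 5 \right)} + 2 \sqrt{5} \operatorname{atan}{\left(\frac{\sqrt{5} \theta}{5} \right)}}{10} + C

A candidate is checked by its d/d\theta: the result must match f(\theta).
Check: d/d\theta[- \frac{- 15 \log{\left(\theta^{2} + 5 \right)} + 2 \sqrt{5} \operatorname{atan}{\left(\frac{\sqrt{5} \theta}{5} \right)}}{10}] = \frac{3 \theta - 1}{\theta^{2} + 5} = f(\theta).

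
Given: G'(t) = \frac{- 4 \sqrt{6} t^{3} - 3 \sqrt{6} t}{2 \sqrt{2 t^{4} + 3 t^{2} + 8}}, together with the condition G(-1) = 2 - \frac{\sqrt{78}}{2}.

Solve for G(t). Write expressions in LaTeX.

G'(t) matches the chain-rule pattern g'(h)*h' with inner function h(t) = \frac{t^{4}}{3} + \frac{t^{2}}{2} + \frac{4}{3}; substituting u = h(t) collapses the integral.
A general antiderivative is - 3 \sqrt{\frac{t^{4}}{3} + \frac{t^{2}}{2} + \frac{4}{3}} + C.
The condition gives C = 2 - \frac{\sqrt{78}}{2} - (- \frac{\sqrt{78}}{2}) = 2.
So G(t) = 2 - 3 \sqrt{\frac{t^{4}}{3} + \frac{t^{2}}{2} + \frac{4}{3}}.
Check: d/dt[2 - 3 \sqrt{\frac{t^{4}}{3} + \frac{t^{2}}{2} + \frac{4}{3}}] = \frac{- 4 \sqrt{6} t^{3} - 3 \sqrt{6} t}{2 \sqrt{2 t^{4} + 3 t^{2} + 8}} = G'(t).

G(t) = 2 - 3 \sqrt{\frac{t^{4}}{3} + \frac{t^{2}}{2} + \frac{4}{3}}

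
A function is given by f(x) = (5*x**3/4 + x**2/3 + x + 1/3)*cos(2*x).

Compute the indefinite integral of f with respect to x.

Check any antiderivative F(x) by computing F'(x) and comparing it with f(x).
Check: d/dx[5*x**3*sin(2*x)/8 + x**2*sin(2*x)/6 + 15*x**2*cos(2*x)/16 - 7*x*sin(2*x)/16 + x*cos(2*x)/6 + sin(2*x)/12 - 7*cos(2*x)/32] = 5*x**3*cos(2*x)/4 + x**2*cos(2*x)/3 + x*cos(2*x) + cos(2*x)/3, which equals f(x).

F(x) = 5*x**3*sin(2*x)/8 + x**2*sin(2*x)/6 + 15*x**2*cos(2*x)/16 - 7*x*sin(2*x)/16 + x*cos(2*x)/6 + sin(2*x)/12 - 7*cos(2*x)/32 + C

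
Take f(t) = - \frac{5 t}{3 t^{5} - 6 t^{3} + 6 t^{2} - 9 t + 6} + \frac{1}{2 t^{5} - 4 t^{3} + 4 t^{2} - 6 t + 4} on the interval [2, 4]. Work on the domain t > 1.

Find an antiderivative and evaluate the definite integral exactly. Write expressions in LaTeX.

The denominator factors as 6 \left(t - 1\right)^{2} \left(t + 2\right) \left(t^{2} + 1\right); partial fractions split f into directly integrable pieces: - \frac{4 t - 23}{60 \left(t^{2} + 1\right)} + \frac{23}{270 \left(t + 2\right)} - \frac{1}{54 \left(t - 1\right)} - \frac{7}{36 \left(t - 1\right)^{2}}.
F(t) = \frac{- 10 t \log{\left(t - 1 \right)} + 46 t \log{\left(t + 2 \right)} - 18 t \log{\left(t^{2} + 1 \right)} + 207 t \operatorname{atan}{\left(t \right)} + 10 \log{\left(t - 1 \right)} - 46 \log{\left(t + 2 \right)} + 18 \log{\left(t^{2} + 1 \right)} - 207 \operatorname{atan}{\left(t \right)} + 105}{540 t - 540} is an antiderivative of f.
Check: d/dt[\frac{- 10 t \log{\left(t - 1 \right)} + 46 t \log{\left(t + 2 \right)} - 18 t \log{\left(t^{2} + 1 \right)} + 207 t \operatorname{atan}{\left(t \right)} + 10 \log{\left(t - 1 \right)} - 46 \log{\left(t + 2 \right)} + 18 \log{\left(t^{2} + 1 \right)} - 207 \operatorname{atan}{\left(t \right)} + 105}{540 t - 540}] = \frac{3 - 10 t}{6 t^{5} - 12 t^{3} + 12 t^{2} - 18 t + 12}, which equals f(t).
F(4) = - \frac{\log{\left(17 \right)}}{30} - \frac{\log{\left(3 \right)}}{54} + \frac{7}{108} + \frac{23 \log{\left(6 \right)}}{270} + \frac{23 \operatorname{atan}{\left(4 \right)}}{60}; F(2) = - \frac{\log{\left(5 \right)}}{30} + \frac{23 \log{\left(4 \right)}}{270} + \frac{7}{36} + \frac{23 \operatorname{atan}{\left(2 \right)}}{60}.
Integral = F(4) - F(2) = - \frac{23 \operatorname{atan}{\left(2 \right)}}{60} - \frac{7}{54} - \frac{23 \log{\left(4 \right)}}{270} - \frac{\log{\left(17 \right)}}{30} - \frac{\log{\left(3 \right)}}{54} + \frac{\log{\left(5 \right)}}{30} + \frac{23 \log{\left(6 \right)}}{270} + \frac{23 \operatorname{atan}{\left(4 \right)}}{60}.

Antiderivative: F(t) = \frac{- 10 t \log{\left(t - 1 \right)} + 46 t \log{\left(t + 2 \right)} - 18 t \log{\left(t^{2} + 1 \right)} + 207 t \operatorname{atan}{\left(t \right)} + 10 \log{\left(t - 1 \right)} - 46 \log{\left(t + 2 \right)} + 18 \log{\left(t^{2} + 1 \right)} - 207 \operatorname{atan}{\left(t \right)} + 105}{540 t - 540}; value = - \frac{23 \operatorname{atan}{\left(2 \right)}}{60} - \frac{7}{54} - \frac{23 \log{\left(4 \right)}}{270} - \frac{\log{\left(17 \right)}}{30} - \frac{\log{\left(3 \right)}}{54} + \frac{\log{\left(5 \right)}}{30} + \frac{23 \log{\left(6 \right)}}{270} + \frac{23 \operatorname{atan}{\left(4 \right)}}{60}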